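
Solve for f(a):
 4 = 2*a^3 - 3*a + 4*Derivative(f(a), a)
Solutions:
 f(a) = C1 - a^4/8 + 3*a^2/8 + a


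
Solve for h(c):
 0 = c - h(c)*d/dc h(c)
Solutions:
 h(c) = -sqrt(C1 + c^2)
 h(c) = sqrt(C1 + c^2)


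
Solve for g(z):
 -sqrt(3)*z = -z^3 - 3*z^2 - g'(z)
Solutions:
 g(z) = C1 - z^4/4 - z^3 + sqrt(3)*z^2/2


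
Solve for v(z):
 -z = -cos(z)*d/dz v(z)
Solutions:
 v(z) = C1 + Integral(z/cos(z), z)


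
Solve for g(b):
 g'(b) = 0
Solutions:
 g(b) = C1


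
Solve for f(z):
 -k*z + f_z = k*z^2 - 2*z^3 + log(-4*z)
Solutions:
 f(z) = C1 + k*z^3/3 + k*z^2/2 - z^4/2 + z*log(-z) + z*(-1 + 2*log(2))


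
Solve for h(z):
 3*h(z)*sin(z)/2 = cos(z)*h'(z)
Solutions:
 h(z) = C1/cos(z)^(3/2)


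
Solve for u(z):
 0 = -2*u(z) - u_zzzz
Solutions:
 u(z) = (C1*sin(2^(3/4)*z/2) + C2*cos(2^(3/4)*z/2))*exp(-2^(3/4)*z/2) + (C3*sin(2^(3/4)*z/2) + C4*cos(2^(3/4)*z/2))*exp(2^(3/4)*z/2)


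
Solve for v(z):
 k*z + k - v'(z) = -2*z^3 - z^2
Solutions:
 v(z) = C1 + k*z^2/2 + k*z + z^4/2 + z^3/3


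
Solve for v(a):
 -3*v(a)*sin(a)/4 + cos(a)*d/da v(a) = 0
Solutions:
 v(a) = C1/cos(a)^(3/4)


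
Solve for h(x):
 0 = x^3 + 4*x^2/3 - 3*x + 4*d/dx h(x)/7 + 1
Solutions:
 h(x) = C1 - 7*x^4/16 - 7*x^3/9 + 21*x^2/8 - 7*x/4


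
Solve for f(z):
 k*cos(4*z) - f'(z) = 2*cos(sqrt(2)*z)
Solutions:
 f(z) = C1 + k*sin(4*z)/4 - sqrt(2)*sin(sqrt(2)*z)


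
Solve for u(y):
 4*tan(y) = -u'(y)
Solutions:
 u(y) = C1 + 4*log(cos(y))


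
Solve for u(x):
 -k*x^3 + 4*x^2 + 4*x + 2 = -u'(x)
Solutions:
 u(x) = C1 + k*x^4/4 - 4*x^3/3 - 2*x^2 - 2*x


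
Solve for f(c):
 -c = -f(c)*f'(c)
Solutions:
 f(c) = -sqrt(C1 + c^2)
 f(c) = sqrt(C1 + c^2)


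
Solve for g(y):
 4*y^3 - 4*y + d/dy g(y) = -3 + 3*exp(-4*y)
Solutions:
 g(y) = C1 - y^4 + 2*y^2 - 3*y - 3*exp(-4*y)/4


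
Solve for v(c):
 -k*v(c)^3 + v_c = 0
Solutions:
 v(c) = -sqrt(2)*sqrt(-1/(C1 + c*k))/2
 v(c) = sqrt(2)*sqrt(-1/(C1 + c*k))/2


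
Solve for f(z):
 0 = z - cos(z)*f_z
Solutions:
 f(z) = C1 + Integral(z/cos(z), z)


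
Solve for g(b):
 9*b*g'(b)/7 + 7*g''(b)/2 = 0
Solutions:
 g(b) = C1 + C2*erf(3*b/7)


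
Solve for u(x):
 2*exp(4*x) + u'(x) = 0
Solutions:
 u(x) = C1 - exp(4*x)/2


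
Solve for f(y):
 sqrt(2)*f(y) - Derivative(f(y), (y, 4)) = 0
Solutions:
 f(y) = C1*exp(-2^(1/8)*y) + C2*exp(2^(1/8)*y) + C3*sin(2^(1/8)*y) + C4*cos(2^(1/8)*y)


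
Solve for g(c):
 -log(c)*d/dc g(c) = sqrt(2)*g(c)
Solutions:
 g(c) = C1*exp(-sqrt(2)*li(c))


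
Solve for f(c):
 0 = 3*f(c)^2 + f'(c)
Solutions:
 f(c) = 1/(C1 + 3*c)


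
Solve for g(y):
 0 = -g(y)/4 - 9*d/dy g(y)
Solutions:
 g(y) = C1*exp(-y/36)


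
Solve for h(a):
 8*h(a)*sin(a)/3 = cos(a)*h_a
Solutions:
 h(a) = C1/cos(a)^(8/3)


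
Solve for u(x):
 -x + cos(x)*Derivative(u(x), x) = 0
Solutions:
 u(x) = C1 + Integral(x/cos(x), x)


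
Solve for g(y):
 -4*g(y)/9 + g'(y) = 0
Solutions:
 g(y) = C1*exp(4*y/9)


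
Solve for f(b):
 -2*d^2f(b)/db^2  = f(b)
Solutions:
 f(b) = C1*sin(sqrt(2)*b/2) + C2*cos(sqrt(2)*b/2)


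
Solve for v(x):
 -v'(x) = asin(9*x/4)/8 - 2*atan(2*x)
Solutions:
 v(x) = C1 - x*asin(9*x/4)/8 + 2*x*atan(2*x) - sqrt(16 - 81*x^2)/72 - log(4*x^2 + 1)/2


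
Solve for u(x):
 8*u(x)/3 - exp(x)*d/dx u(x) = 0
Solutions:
 u(x) = C1*exp(-8*exp(-x)/3)


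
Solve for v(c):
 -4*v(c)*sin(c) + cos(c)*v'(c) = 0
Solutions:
 v(c) = C1/cos(c)^4


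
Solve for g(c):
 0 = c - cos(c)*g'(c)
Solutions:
 g(c) = C1 + Integral(c/cos(c), c)


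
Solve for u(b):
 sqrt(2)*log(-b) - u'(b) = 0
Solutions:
 u(b) = C1 + sqrt(2)*b*log(-b) - sqrt(2)*b


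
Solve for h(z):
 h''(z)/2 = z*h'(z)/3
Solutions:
 h(z) = C1 + C2*erfi(sqrt(3)*z/3)


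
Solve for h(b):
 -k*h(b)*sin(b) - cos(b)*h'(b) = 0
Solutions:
 h(b) = C1*exp(k*log(cos(b)))


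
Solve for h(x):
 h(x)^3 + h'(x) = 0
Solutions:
 h(x) = -sqrt(2)*sqrt(-1/(C1 - x))/2
 h(x) = sqrt(2)*sqrt(-1/(C1 - x))/2


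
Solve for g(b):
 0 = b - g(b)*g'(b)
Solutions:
 g(b) = -sqrt(C1 + b^2)
 g(b) = sqrt(C1 + b^2)


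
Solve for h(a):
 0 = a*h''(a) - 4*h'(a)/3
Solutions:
 h(a) = C1 + C2*a^(7/3)


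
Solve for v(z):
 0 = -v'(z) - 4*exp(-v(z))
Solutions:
 v(z) = log(C1 - 4*z)


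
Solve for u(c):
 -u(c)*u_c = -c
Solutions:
 u(c) = -sqrt(C1 + c^2)
 u(c) = sqrt(C1 + c^2)


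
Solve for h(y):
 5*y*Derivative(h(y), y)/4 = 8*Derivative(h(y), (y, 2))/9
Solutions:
 h(y) = C1 + C2*erfi(3*sqrt(5)*y/8)


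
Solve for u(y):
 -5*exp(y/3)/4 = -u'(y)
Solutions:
 u(y) = C1 + 15*exp(y/3)/4


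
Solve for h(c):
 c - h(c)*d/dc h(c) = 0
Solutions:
 h(c) = -sqrt(C1 + c^2)
 h(c) = sqrt(C1 + c^2)


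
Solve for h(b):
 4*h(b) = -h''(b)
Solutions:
 h(b) = C1*sin(2*b) + C2*cos(2*b)


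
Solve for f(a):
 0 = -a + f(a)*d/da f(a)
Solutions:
 f(a) = -sqrt(C1 + a^2)
 f(a) = sqrt(C1 + a^2)


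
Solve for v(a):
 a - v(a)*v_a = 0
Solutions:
 v(a) = -sqrt(C1 + a^2)
 v(a) = sqrt(C1 + a^2)


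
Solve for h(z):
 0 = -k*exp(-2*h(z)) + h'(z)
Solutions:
 h(z) = log(-sqrt(C1 + 2*k*z))
 h(z) = log(C1 + 2*k*z)/2


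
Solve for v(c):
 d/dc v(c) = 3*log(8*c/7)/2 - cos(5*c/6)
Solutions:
 v(c) = C1 + 3*c*log(c)/2 - 2*c*log(7) - 3*c/2 + c*log(14)/2 + 4*c*log(2) - 6*sin(5*c/6)/5


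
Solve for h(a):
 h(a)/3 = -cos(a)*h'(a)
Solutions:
 h(a) = C1*(sin(a) - 1)^(1/6)/(sin(a) + 1)^(1/6)


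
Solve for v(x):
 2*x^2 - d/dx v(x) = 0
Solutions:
 v(x) = C1 + 2*x^3/3


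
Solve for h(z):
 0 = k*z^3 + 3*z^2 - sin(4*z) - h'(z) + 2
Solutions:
 h(z) = C1 + k*z^4/4 + z^3 + 2*z + cos(4*z)/4


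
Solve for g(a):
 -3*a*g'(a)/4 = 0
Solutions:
 g(a) = C1


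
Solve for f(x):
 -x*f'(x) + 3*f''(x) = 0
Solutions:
 f(x) = C1 + C2*erfi(sqrt(6)*x/6)


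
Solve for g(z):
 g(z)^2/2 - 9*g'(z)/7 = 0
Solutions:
 g(z) = -18/(C1 + 7*z)


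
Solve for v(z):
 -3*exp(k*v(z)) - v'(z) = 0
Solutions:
 v(z) = Piecewise((log(1/(C1*k + 3*k*z))/k, Ne(k, 0)), (nan, True))
 v(z) = Piecewise((C1 - 3*z, Eq(k, 0)), (nan, True))


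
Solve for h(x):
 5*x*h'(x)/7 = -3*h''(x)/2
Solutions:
 h(x) = C1 + C2*erf(sqrt(105)*x/21)


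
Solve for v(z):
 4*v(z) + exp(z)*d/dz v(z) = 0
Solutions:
 v(z) = C1*exp(4*exp(-z))


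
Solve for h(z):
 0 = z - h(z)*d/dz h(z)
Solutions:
 h(z) = -sqrt(C1 + z^2)
 h(z) = sqrt(C1 + z^2)


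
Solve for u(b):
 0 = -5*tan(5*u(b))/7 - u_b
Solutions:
 u(b) = -asin(C1*exp(-25*b/7))/5 + pi/5
 u(b) = asin(C1*exp(-25*b/7))/5


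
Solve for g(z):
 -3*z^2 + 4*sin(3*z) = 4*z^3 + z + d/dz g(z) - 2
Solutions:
 g(z) = C1 - z^4 - z^3 - z^2/2 + 2*z - 4*cos(3*z)/3


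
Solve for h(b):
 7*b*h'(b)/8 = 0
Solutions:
 h(b) = C1


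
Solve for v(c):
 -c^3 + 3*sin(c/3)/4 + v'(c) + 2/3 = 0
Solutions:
 v(c) = C1 + c^4/4 - 2*c/3 + 9*cos(c/3)/4


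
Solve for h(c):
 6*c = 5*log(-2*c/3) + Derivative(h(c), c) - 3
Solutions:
 h(c) = C1 + 3*c^2 - 5*c*log(-c) + c*(-5*log(2) + 5*log(3) + 8)


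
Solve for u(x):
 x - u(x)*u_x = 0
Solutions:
 u(x) = -sqrt(C1 + x^2)
 u(x) = sqrt(C1 + x^2)


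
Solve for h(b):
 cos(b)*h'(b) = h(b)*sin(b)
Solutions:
 h(b) = C1/cos(b)


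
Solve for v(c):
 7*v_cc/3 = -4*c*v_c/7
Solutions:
 v(c) = C1 + C2*erf(sqrt(6)*c/7)


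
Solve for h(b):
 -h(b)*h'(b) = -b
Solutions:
 h(b) = -sqrt(C1 + b^2)
 h(b) = sqrt(C1 + b^2)


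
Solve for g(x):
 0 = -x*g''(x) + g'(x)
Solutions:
 g(x) = C1 + C2*x^2


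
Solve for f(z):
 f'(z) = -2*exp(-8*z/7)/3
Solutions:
 f(z) = C1 + 7*exp(-8*z/7)/12


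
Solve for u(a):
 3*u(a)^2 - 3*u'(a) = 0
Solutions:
 u(a) = -1/(C1 + a)


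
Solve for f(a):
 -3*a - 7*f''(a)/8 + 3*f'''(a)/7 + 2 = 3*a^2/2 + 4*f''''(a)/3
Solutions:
 f(a) = C1 + C2*a - a^4/7 - 292*a^3/343 + 42088*a^2/16807 + (C3*sin(sqrt(1977)*a/56) + C4*cos(sqrt(1977)*a/56))*exp(9*a/56)


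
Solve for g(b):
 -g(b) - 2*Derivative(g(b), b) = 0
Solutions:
 g(b) = C1*exp(-b/2)


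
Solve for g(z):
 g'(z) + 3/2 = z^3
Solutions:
 g(z) = C1 + z^4/4 - 3*z/2


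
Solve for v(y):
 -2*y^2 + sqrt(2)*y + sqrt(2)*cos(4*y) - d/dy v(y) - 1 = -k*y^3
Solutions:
 v(y) = C1 + k*y^4/4 - 2*y^3/3 + sqrt(2)*y^2/2 - y + sqrt(2)*sin(4*y)/4


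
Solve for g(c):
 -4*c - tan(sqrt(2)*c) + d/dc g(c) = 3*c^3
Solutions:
 g(c) = C1 + 3*c^4/4 + 2*c^2 - sqrt(2)*log(cos(sqrt(2)*c))/2


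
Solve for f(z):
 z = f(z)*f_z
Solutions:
 f(z) = -sqrt(C1 + z^2)
 f(z) = sqrt(C1 + z^2)


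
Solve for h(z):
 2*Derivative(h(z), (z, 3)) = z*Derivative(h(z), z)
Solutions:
 h(z) = C1 + Integral(C2*airyai(2^(2/3)*z/2) + C3*airybi(2^(2/3)*z/2), z)


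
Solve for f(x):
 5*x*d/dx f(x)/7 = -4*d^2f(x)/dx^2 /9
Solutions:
 f(x) = C1 + C2*erf(3*sqrt(70)*x/28)


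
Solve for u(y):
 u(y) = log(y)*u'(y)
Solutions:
 u(y) = C1*exp(li(y))


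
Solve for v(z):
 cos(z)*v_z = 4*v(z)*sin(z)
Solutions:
 v(z) = C1/cos(z)^4


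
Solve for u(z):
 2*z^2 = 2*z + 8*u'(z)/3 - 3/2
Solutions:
 u(z) = C1 + z^3/4 - 3*z^2/8 + 9*z/16


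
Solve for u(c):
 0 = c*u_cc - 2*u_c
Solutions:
 u(c) = C1 + C2*c^3


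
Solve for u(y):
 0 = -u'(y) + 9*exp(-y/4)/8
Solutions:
 u(y) = C1 - 9*exp(-y/4)/2


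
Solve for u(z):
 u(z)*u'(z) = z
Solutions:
 u(z) = -sqrt(C1 + z^2)
 u(z) = sqrt(C1 + z^2)


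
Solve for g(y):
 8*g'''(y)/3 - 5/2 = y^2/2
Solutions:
 g(y) = C1 + C2*y + C3*y^2 + y^5/320 + 5*y^3/32


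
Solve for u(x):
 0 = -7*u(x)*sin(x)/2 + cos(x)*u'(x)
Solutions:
 u(x) = C1/cos(x)^(7/2)


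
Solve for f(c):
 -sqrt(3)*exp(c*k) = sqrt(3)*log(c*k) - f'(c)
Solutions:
 f(c) = C1 + sqrt(3)*c*log(c*k) - sqrt(3)*c + Piecewise((sqrt(3)*exp(c*k)/k, Ne(k, 0)), (sqrt(3)*c, True))


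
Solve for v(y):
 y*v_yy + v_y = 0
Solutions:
 v(y) = C1 + C2*log(y)


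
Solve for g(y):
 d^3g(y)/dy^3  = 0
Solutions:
 g(y) = C1 + C2*y + C3*y^2


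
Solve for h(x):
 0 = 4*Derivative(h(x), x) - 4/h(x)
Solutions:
 h(x) = -sqrt(C1 + 2*x)
 h(x) = sqrt(C1 + 2*x)


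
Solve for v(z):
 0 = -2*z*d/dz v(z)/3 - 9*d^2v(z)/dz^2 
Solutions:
 v(z) = C1 + C2*erf(sqrt(3)*z/9)


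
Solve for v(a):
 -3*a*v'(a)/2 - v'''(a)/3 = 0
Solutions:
 v(a) = C1 + Integral(C2*airyai(-6^(2/3)*a/2) + C3*airybi(-6^(2/3)*a/2), a)


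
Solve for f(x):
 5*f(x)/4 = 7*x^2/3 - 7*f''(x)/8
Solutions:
 f(x) = C1*sin(sqrt(70)*x/7) + C2*cos(sqrt(70)*x/7) + 28*x^2/15 - 196/75


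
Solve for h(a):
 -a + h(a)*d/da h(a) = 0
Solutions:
 h(a) = -sqrt(C1 + a^2)
 h(a) = sqrt(C1 + a^2)


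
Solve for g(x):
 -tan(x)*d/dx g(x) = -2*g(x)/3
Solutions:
 g(x) = C1*sin(x)^(2/3)


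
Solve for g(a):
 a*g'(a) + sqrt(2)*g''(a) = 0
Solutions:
 g(a) = C1 + C2*erf(2^(1/4)*a/2)


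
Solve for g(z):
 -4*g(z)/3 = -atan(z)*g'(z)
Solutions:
 g(z) = C1*exp(4*Integral(1/atan(z), z)/3)


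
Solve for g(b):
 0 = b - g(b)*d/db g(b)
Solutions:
 g(b) = -sqrt(C1 + b^2)
 g(b) = sqrt(C1 + b^2)


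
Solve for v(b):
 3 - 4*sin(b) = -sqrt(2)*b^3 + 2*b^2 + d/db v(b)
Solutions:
 v(b) = C1 + sqrt(2)*b^4/4 - 2*b^3/3 + 3*b + 4*cos(b)


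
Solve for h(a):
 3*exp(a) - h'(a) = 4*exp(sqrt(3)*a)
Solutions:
 h(a) = C1 + 3*exp(a) - 4*sqrt(3)*exp(sqrt(3)*a)/3


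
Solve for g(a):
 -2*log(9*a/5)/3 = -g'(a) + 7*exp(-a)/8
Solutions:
 g(a) = C1 + 2*a*log(a)/3 + 2*a*(-log(5) - 1 + 2*log(3))/3 - 7*exp(-a)/8


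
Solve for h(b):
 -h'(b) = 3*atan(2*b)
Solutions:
 h(b) = C1 - 3*b*atan(2*b) + 3*log(4*b^2 + 1)/4


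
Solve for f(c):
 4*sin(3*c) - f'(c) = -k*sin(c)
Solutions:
 f(c) = C1 - k*cos(c) - 4*cos(3*c)/3


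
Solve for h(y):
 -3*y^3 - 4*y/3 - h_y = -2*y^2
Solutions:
 h(y) = C1 - 3*y^4/4 + 2*y^3/3 - 2*y^2/3


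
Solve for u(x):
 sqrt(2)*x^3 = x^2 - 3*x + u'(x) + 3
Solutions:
 u(x) = C1 + sqrt(2)*x^4/4 - x^3/3 + 3*x^2/2 - 3*x


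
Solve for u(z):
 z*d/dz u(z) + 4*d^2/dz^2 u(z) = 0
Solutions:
 u(z) = C1 + C2*erf(sqrt(2)*z/4)


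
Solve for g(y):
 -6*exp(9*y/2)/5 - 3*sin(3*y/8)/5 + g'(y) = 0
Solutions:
 g(y) = C1 + 4*exp(9*y/2)/15 - 8*cos(3*y/8)/5


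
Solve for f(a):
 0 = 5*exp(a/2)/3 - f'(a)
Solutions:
 f(a) = C1 + 10*exp(a/2)/3


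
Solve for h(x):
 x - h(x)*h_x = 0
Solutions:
 h(x) = -sqrt(C1 + x^2)
 h(x) = sqrt(C1 + x^2)


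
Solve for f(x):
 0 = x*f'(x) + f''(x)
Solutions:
 f(x) = C1 + C2*erf(sqrt(2)*x/2)


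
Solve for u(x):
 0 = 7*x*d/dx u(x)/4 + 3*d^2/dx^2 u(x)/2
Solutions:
 u(x) = C1 + C2*erf(sqrt(21)*x/6)


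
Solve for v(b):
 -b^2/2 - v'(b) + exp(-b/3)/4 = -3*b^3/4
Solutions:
 v(b) = C1 + 3*b^4/16 - b^3/6 - 3*exp(-b/3)/4


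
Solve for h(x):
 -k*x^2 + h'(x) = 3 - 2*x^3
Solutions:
 h(x) = C1 + k*x^3/3 - x^4/2 + 3*x


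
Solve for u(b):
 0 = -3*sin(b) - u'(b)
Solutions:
 u(b) = C1 + 3*cos(b)


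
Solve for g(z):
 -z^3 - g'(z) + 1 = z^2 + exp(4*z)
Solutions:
 g(z) = C1 - z^4/4 - z^3/3 + z - exp(4*z)/4


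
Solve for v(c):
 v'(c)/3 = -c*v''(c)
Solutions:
 v(c) = C1 + C2*c^(2/3)


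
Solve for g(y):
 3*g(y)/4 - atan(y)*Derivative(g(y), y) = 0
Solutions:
 g(y) = C1*exp(3*Integral(1/atan(y), y)/4)


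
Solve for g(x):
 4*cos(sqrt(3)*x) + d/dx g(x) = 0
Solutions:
 g(x) = C1 - 4*sqrt(3)*sin(sqrt(3)*x)/3


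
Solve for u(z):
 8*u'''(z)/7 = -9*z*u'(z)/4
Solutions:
 u(z) = C1 + Integral(C2*airyai(-126^(1/3)*z/4) + C3*airybi(-126^(1/3)*z/4), z)


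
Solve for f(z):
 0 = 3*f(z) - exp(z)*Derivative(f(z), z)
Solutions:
 f(z) = C1*exp(-3*exp(-z))


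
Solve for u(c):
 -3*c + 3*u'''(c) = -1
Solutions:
 u(c) = C1 + C2*c + C3*c^2 + c^4/24 - c^3/18


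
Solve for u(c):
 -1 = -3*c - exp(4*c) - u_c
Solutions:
 u(c) = C1 - 3*c^2/2 + c - exp(4*c)/4


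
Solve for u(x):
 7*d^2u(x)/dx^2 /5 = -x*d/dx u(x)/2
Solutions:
 u(x) = C1 + C2*erf(sqrt(35)*x/14)


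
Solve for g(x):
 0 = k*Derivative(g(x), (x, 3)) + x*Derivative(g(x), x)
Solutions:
 g(x) = C1 + Integral(C2*airyai(x*(-1/k)^(1/3)) + C3*airybi(x*(-1/k)^(1/3)), x)


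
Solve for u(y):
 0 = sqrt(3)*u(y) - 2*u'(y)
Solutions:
 u(y) = C1*exp(sqrt(3)*y/2)


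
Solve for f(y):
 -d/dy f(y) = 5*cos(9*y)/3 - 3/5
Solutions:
 f(y) = C1 + 3*y/5 - 5*sin(9*y)/27


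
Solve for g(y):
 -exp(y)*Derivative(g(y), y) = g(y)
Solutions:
 g(y) = C1*exp(exp(-y))


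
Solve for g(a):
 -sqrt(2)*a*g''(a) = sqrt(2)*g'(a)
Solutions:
 g(a) = C1 + C2*log(a)


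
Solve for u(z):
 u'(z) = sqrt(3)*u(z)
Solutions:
 u(z) = C1*exp(sqrt(3)*z)


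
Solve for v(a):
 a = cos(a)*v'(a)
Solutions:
 v(a) = C1 + Integral(a/cos(a), a)


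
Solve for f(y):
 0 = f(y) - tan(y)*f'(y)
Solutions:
 f(y) = C1*sin(y)


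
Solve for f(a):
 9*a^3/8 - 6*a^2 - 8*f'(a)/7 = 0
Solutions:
 f(a) = C1 + 63*a^4/256 - 7*a^3/4


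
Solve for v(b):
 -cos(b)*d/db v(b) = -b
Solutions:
 v(b) = C1 + Integral(b/cos(b), b)


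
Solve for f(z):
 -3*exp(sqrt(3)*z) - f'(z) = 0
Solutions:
 f(z) = C1 - sqrt(3)*exp(sqrt(3)*z)


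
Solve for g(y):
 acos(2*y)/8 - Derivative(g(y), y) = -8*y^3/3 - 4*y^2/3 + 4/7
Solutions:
 g(y) = C1 + 2*y^4/3 + 4*y^3/9 + y*acos(2*y)/8 - 4*y/7 - sqrt(1 - 4*y^2)/16


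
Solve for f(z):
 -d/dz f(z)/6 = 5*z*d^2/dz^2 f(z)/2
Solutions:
 f(z) = C1 + C2*z^(14/15)


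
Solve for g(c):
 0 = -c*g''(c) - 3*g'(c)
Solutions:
 g(c) = C1 + C2/c^2


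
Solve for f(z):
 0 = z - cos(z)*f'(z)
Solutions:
 f(z) = C1 + Integral(z/cos(z), z)


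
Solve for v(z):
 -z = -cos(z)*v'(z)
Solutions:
 v(z) = C1 + Integral(z/cos(z), z)


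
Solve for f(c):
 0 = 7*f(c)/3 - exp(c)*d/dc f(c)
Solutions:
 f(c) = C1*exp(-7*exp(-c)/3)


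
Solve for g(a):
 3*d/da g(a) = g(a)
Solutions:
 g(a) = C1*exp(a/3)


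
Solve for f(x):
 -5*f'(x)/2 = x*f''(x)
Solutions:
 f(x) = C1 + C2/x^(3/2)


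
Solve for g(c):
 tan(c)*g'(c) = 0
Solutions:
 g(c) = C1


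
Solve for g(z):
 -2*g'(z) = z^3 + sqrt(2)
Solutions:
 g(z) = C1 - z^4/8 - sqrt(2)*z/2


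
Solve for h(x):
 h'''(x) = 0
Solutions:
 h(x) = C1 + C2*x + C3*x^2


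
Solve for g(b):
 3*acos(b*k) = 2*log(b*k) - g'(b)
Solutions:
 g(b) = C1 + 2*b*log(b*k) - 2*b - 3*Piecewise((b*acos(b*k) - sqrt(-b^2*k^2 + 1)/k, Ne(k, 0)), (pi*b/2, True))


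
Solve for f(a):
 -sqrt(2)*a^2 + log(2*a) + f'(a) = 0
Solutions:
 f(a) = C1 + sqrt(2)*a^3/3 - a*log(a) - a*log(2) + a


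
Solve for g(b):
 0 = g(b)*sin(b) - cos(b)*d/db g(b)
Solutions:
 g(b) = C1/cos(b)


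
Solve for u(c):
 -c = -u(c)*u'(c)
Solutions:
 u(c) = -sqrt(C1 + c^2)
 u(c) = sqrt(C1 + c^2)


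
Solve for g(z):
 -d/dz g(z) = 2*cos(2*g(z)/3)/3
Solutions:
 2*z/3 - 3*log(sin(2*g(z)/3) - 1)/4 + 3*log(sin(2*g(z)/3) + 1)/4 = C1


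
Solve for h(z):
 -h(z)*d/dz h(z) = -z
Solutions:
 h(z) = -sqrt(C1 + z^2)
 h(z) = sqrt(C1 + z^2)


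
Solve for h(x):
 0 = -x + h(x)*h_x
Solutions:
 h(x) = -sqrt(C1 + x^2)
 h(x) = sqrt(C1 + x^2)


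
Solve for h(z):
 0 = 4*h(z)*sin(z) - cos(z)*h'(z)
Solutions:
 h(z) = C1/cos(z)^4


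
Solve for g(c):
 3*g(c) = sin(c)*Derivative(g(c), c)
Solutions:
 g(c) = C1*(cos(c) - 1)^(3/2)/(cos(c) + 1)^(3/2)


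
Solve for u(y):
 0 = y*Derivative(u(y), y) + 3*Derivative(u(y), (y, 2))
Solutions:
 u(y) = C1 + C2*erf(sqrt(6)*y/6)


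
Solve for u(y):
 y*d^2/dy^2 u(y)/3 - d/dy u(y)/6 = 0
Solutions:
 u(y) = C1 + C2*y^(3/2)


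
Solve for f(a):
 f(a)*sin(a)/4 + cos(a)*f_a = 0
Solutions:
 f(a) = C1*cos(a)^(1/4)


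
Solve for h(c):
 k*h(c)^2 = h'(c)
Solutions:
 h(c) = -1/(C1 + c*k)


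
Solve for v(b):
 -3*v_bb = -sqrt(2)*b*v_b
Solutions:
 v(b) = C1 + C2*erfi(2^(3/4)*sqrt(3)*b/6)


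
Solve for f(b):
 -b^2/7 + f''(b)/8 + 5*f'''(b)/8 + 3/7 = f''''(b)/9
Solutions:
 f(b) = C1 + C2*b + C3*exp(3*b*(15 - sqrt(257))/16) + C4*exp(3*b*(15 + sqrt(257))/16) + 2*b^4/21 - 40*b^3/21 + 1756*b^2/63


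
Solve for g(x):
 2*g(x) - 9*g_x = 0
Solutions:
 g(x) = C1*exp(2*x/9)


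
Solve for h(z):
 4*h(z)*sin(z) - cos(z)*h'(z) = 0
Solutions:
 h(z) = C1/cos(z)^4


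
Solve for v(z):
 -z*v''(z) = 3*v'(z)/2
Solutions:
 v(z) = C1 + C2/sqrt(z)


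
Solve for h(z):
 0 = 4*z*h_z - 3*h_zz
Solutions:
 h(z) = C1 + C2*erfi(sqrt(6)*z/3)


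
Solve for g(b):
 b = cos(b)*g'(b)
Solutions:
 g(b) = C1 + Integral(b/cos(b), b)


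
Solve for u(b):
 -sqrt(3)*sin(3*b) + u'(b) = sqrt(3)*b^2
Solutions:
 u(b) = C1 + sqrt(3)*b^3/3 - sqrt(3)*cos(3*b)/3


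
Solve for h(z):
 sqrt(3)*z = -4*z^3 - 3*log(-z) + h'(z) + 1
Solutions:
 h(z) = C1 + z^4 + sqrt(3)*z^2/2 + 3*z*log(-z) - 4*z


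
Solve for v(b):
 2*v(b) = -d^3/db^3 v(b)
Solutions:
 v(b) = C3*exp(-2^(1/3)*b) + (C1*sin(2^(1/3)*sqrt(3)*b/2) + C2*cos(2^(1/3)*sqrt(3)*b/2))*exp(2^(1/3)*b/2)


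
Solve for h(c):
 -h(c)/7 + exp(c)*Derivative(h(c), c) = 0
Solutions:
 h(c) = C1*exp(-exp(-c)/7)


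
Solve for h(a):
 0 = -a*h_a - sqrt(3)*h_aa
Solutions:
 h(a) = C1 + C2*erf(sqrt(2)*3^(3/4)*a/6)


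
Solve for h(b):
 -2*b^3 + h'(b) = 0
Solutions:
 h(b) = C1 + b^4/2


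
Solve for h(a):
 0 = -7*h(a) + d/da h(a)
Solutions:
 h(a) = C1*exp(7*a)


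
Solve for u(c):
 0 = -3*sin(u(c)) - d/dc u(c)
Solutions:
 u(c) = -acos((-C1 - exp(6*c))/(C1 - exp(6*c))) + 2*pi
 u(c) = acos((-C1 - exp(6*c))/(C1 - exp(6*c)))


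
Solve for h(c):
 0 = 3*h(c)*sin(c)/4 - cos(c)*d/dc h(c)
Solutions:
 h(c) = C1/cos(c)^(3/4)


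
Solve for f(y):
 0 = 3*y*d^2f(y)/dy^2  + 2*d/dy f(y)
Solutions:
 f(y) = C1 + C2*y^(1/3)


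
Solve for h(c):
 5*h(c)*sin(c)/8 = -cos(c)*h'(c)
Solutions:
 h(c) = C1*cos(c)^(5/8)


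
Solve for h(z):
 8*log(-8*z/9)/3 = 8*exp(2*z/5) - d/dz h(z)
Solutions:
 h(z) = C1 - 8*z*log(-z)/3 + z*(-8*log(2) + 8/3 + 16*log(3)/3) + 20*exp(2*z/5)


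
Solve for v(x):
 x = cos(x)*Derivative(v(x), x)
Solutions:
 v(x) = C1 + Integral(x/cos(x), x)


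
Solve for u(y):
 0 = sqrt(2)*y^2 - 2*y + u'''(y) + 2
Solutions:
 u(y) = C1 + C2*y + C3*y^2 - sqrt(2)*y^5/60 + y^4/12 - y^3/3


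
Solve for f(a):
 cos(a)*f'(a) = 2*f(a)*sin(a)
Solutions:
 f(a) = C1/cos(a)^2


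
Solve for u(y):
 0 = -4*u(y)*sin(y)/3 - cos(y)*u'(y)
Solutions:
 u(y) = C1*cos(y)^(4/3)


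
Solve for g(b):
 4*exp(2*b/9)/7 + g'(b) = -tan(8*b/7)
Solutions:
 g(b) = C1 - 18*exp(2*b/9)/7 + 7*log(cos(8*b/7))/8


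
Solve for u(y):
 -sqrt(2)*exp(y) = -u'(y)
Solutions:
 u(y) = C1 + sqrt(2)*exp(y)


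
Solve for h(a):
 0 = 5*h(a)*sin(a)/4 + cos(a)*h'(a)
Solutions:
 h(a) = C1*cos(a)^(5/4)


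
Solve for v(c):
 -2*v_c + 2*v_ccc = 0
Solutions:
 v(c) = C1 + C2*exp(-c) + C3*exp(c)


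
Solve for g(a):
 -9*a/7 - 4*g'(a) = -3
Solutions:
 g(a) = C1 - 9*a^2/56 + 3*a/4


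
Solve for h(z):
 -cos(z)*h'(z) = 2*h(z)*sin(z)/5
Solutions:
 h(z) = C1*cos(z)^(2/5)


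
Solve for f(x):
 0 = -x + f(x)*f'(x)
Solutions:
 f(x) = -sqrt(C1 + x^2)
 f(x) = sqrt(C1 + x^2)


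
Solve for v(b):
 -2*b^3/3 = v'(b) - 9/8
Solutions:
 v(b) = C1 - b^4/6 + 9*b/8


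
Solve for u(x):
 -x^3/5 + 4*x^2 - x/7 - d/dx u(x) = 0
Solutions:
 u(x) = C1 - x^4/20 + 4*x^3/3 - x^2/14


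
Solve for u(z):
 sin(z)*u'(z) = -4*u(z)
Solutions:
 u(z) = C1*(cos(z)^2 + 2*cos(z) + 1)/(cos(z)^2 - 2*cos(z) + 1)


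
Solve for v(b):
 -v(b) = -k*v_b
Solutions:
 v(b) = C1*exp(b/k)


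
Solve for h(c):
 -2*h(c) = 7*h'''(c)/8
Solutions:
 h(c) = C3*exp(-2*2^(1/3)*7^(2/3)*c/7) + (C1*sin(2^(1/3)*sqrt(3)*7^(2/3)*c/7) + C2*cos(2^(1/3)*sqrt(3)*7^(2/3)*c/7))*exp(2^(1/3)*7^(2/3)*c/7)


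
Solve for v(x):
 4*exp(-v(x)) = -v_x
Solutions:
 v(x) = log(C1 - 4*x)


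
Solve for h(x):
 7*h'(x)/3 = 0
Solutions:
 h(x) = C1


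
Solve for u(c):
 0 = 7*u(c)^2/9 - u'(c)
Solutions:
 u(c) = -9/(C1 + 7*c)


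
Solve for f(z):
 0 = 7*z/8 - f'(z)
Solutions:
 f(z) = C1 + 7*z^2/16


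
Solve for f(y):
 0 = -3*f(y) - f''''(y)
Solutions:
 f(y) = (C1*sin(sqrt(2)*3^(1/4)*y/2) + C2*cos(sqrt(2)*3^(1/4)*y/2))*exp(-sqrt(2)*3^(1/4)*y/2) + (C3*sin(sqrt(2)*3^(1/4)*y/2) + C4*cos(sqrt(2)*3^(1/4)*y/2))*exp(sqrt(2)*3^(1/4)*y/2)


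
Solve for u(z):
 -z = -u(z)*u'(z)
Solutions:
 u(z) = -sqrt(C1 + z^2)
 u(z) = sqrt(C1 + z^2)


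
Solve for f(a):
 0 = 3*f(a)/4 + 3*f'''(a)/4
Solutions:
 f(a) = C3*exp(-a) + (C1*sin(sqrt(3)*a/2) + C2*cos(sqrt(3)*a/2))*exp(a/2)


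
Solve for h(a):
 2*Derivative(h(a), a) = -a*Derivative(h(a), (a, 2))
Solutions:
 h(a) = C1 + C2/a


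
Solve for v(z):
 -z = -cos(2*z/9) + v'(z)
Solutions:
 v(z) = C1 - z^2/2 + 9*sin(2*z/9)/2


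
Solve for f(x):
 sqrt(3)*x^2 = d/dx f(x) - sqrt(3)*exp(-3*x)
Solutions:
 f(x) = C1 + sqrt(3)*x^3/3 - sqrt(3)*exp(-3*x)/3


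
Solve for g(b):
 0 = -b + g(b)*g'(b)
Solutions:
 g(b) = -sqrt(C1 + b^2)
 g(b) = sqrt(C1 + b^2)


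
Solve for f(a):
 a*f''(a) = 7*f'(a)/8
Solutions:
 f(a) = C1 + C2*a^(15/8)


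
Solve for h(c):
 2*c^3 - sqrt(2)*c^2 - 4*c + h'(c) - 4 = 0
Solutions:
 h(c) = C1 - c^4/2 + sqrt(2)*c^3/3 + 2*c^2 + 4*c


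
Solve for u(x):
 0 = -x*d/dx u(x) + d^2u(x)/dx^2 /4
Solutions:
 u(x) = C1 + C2*erfi(sqrt(2)*x)


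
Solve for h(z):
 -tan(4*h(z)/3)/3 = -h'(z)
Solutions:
 h(z) = -3*asin(C1*exp(4*z/9))/4 + 3*pi/4
 h(z) = 3*asin(C1*exp(4*z/9))/4


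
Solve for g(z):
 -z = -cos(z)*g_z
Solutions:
 g(z) = C1 + Integral(z/cos(z), z)


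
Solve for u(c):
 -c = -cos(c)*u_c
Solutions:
 u(c) = C1 + Integral(c/cos(c), c)


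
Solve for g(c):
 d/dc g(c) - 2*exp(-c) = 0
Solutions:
 g(c) = C1 - 2*exp(-c)


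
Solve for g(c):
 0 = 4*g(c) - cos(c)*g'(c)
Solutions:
 g(c) = C1*(sin(c)^2 + 2*sin(c) + 1)/(sin(c)^2 - 2*sin(c) + 1)


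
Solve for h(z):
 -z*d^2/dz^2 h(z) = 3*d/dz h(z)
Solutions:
 h(z) = C1 + C2/z^2


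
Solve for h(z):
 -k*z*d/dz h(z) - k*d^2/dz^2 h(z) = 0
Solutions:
 h(z) = C1 + C2*erf(sqrt(2)*z/2)


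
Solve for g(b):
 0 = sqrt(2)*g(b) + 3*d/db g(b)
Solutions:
 g(b) = C1*exp(-sqrt(2)*b/3)


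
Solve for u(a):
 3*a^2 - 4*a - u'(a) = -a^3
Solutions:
 u(a) = C1 + a^4/4 + a^3 - 2*a^2


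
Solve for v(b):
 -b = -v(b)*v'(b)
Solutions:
 v(b) = -sqrt(C1 + b^2)
 v(b) = sqrt(C1 + b^2)


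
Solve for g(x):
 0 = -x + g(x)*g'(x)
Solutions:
 g(x) = -sqrt(C1 + x^2)
 g(x) = sqrt(C1 + x^2)


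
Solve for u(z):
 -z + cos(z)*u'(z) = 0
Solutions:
 u(z) = C1 + Integral(z/cos(z), z)


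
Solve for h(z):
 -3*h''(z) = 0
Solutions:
 h(z) = C1 + C2*z


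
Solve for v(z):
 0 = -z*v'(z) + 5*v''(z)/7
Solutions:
 v(z) = C1 + C2*erfi(sqrt(70)*z/10)


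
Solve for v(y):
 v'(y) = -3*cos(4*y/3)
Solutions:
 v(y) = C1 - 9*sin(4*y/3)/4


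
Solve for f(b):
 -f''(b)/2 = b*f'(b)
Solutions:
 f(b) = C1 + C2*erf(b)


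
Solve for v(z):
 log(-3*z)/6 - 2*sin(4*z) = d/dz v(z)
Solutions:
 v(z) = C1 + z*log(-z)/6 - z/6 + z*log(3)/6 + cos(4*z)/2


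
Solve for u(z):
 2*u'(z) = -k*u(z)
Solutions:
 u(z) = C1*exp(-k*z/2)


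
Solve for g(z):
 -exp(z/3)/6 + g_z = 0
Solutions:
 g(z) = C1 + exp(z/3)/2


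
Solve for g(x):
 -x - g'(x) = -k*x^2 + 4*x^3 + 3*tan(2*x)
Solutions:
 g(x) = C1 + k*x^3/3 - x^4 - x^2/2 + 3*log(cos(2*x))/2


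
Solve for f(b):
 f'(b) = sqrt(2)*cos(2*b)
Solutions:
 f(b) = C1 + sqrt(2)*sin(2*b)/2


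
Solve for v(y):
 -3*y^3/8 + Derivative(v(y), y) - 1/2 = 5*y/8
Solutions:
 v(y) = C1 + 3*y^4/32 + 5*y^2/16 + y/2


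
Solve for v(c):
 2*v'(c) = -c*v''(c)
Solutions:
 v(c) = C1 + C2/c


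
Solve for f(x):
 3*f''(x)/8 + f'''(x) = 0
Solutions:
 f(x) = C1 + C2*x + C3*exp(-3*x/8)


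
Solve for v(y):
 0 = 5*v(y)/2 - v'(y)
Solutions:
 v(y) = C1*exp(5*y/2)


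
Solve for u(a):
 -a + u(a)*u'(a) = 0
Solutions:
 u(a) = -sqrt(C1 + a^2)
 u(a) = sqrt(C1 + a^2)


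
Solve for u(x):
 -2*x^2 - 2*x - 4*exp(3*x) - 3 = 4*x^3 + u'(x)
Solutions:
 u(x) = C1 - x^4 - 2*x^3/3 - x^2 - 3*x - 4*exp(3*x)/3


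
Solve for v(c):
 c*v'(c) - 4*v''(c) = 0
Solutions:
 v(c) = C1 + C2*erfi(sqrt(2)*c/4)


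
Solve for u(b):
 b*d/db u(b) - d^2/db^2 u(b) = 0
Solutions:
 u(b) = C1 + C2*erfi(sqrt(2)*b/2)


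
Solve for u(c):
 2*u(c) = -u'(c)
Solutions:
 u(c) = C1*exp(-2*c)


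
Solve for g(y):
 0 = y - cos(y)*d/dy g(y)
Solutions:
 g(y) = C1 + Integral(y/cos(y), y)


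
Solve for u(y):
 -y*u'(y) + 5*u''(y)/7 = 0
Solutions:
 u(y) = C1 + C2*erfi(sqrt(70)*y/10)


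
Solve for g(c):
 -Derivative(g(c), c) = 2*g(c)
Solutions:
 g(c) = C1*exp(-2*c)


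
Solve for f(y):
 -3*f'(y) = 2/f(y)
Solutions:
 f(y) = -sqrt(C1 - 12*y)/3
 f(y) = sqrt(C1 - 12*y)/3


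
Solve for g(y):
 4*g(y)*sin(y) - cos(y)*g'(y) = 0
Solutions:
 g(y) = C1/cos(y)^4


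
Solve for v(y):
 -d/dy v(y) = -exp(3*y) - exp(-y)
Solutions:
 v(y) = C1 + exp(3*y)/3 - exp(-y)


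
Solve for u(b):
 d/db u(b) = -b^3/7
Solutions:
 u(b) = C1 - b^4/28


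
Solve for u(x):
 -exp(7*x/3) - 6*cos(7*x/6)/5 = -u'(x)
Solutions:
 u(x) = C1 + 3*exp(7*x/3)/7 + 36*sin(7*x/6)/35


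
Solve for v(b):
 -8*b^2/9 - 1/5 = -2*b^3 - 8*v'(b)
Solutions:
 v(b) = C1 - b^4/16 + b^3/27 + b/40


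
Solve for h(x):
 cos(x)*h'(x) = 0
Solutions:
 h(x) = C1


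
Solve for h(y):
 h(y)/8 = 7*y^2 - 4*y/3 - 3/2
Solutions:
 h(y) = 56*y^2 - 32*y/3 - 12


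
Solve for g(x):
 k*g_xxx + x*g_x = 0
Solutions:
 g(x) = C1 + Integral(C2*airyai(x*(-1/k)^(1/3)) + C3*airybi(x*(-1/k)^(1/3)), x)


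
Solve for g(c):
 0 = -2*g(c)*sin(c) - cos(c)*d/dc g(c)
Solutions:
 g(c) = C1*cos(c)^2


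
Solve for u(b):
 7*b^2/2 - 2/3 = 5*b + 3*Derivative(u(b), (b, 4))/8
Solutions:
 u(b) = C1 + C2*b + C3*b^2 + C4*b^3 + 7*b^6/270 - b^5/9 - 2*b^4/27


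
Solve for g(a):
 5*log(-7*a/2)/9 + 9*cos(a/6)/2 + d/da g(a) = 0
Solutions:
 g(a) = C1 - 5*a*log(-a)/9 - 5*a*log(7)/9 + 5*a*log(2)/9 + 5*a/9 - 27*sin(a/6)


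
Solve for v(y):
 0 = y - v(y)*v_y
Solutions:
 v(y) = -sqrt(C1 + y^2)
 v(y) = sqrt(C1 + y^2)


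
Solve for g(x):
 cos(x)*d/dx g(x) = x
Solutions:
 g(x) = C1 + Integral(x/cos(x), x)


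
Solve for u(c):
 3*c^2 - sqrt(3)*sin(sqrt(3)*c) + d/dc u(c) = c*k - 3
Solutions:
 u(c) = C1 - c^3 + c^2*k/2 - 3*c - cos(sqrt(3)*c)


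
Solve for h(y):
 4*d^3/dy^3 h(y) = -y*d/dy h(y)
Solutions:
 h(y) = C1 + Integral(C2*airyai(-2^(1/3)*y/2) + C3*airybi(-2^(1/3)*y/2), y)


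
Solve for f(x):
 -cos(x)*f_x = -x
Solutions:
 f(x) = C1 + Integral(x/cos(x), x)


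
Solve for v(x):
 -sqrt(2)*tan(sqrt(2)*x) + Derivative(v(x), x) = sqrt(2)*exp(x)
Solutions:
 v(x) = C1 + sqrt(2)*exp(x) - log(cos(sqrt(2)*x))


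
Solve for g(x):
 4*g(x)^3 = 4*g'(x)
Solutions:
 g(x) = -sqrt(2)*sqrt(-1/(C1 + x))/2
 g(x) = sqrt(2)*sqrt(-1/(C1 + x))/2


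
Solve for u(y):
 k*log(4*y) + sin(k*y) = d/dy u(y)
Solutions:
 u(y) = C1 + k*y*(log(y) - 1) + 2*k*y*log(2) + Piecewise((-cos(k*y)/k, Ne(k, 0)), (0, True))


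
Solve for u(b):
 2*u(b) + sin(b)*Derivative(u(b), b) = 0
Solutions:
 u(b) = C1*(cos(b) + 1)/(cos(b) - 1)


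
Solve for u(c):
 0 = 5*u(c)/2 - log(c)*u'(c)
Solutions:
 u(c) = C1*exp(5*li(c)/2)


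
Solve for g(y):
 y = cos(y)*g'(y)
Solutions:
 g(y) = C1 + Integral(y/cos(y), y)


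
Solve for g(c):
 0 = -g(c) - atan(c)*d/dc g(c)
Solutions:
 g(c) = C1*exp(-Integral(1/atan(c), c))


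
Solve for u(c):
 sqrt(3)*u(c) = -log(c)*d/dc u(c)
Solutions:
 u(c) = C1*exp(-sqrt(3)*li(c))


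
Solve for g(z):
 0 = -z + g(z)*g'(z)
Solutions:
 g(z) = -sqrt(C1 + z^2)
 g(z) = sqrt(C1 + z^2)


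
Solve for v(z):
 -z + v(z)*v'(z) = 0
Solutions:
 v(z) = -sqrt(C1 + z^2)
 v(z) = sqrt(C1 + z^2)


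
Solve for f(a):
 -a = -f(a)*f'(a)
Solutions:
 f(a) = -sqrt(C1 + a^2)
 f(a) = sqrt(C1 + a^2)


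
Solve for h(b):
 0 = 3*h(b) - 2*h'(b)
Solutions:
 h(b) = C1*exp(3*b/2)


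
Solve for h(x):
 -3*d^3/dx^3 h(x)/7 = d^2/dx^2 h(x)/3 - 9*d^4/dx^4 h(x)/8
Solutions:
 h(x) = C1 + C2*x + C3*exp(2*x*(6 - sqrt(330))/63) + C4*exp(2*x*(6 + sqrt(330))/63)


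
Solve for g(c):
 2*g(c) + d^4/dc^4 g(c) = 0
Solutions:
 g(c) = (C1*sin(2^(3/4)*c/2) + C2*cos(2^(3/4)*c/2))*exp(-2^(3/4)*c/2) + (C3*sin(2^(3/4)*c/2) + C4*cos(2^(3/4)*c/2))*exp(2^(3/4)*c/2)


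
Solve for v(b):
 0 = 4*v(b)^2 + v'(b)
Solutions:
 v(b) = 1/(C1 + 4*b)


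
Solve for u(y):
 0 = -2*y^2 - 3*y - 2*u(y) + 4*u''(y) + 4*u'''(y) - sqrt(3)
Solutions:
 u(y) = C1*exp(-y*(2*2^(2/3)/(3*sqrt(57) + 23)^(1/3) + 4 + 2^(1/3)*(3*sqrt(57) + 23)^(1/3))/12)*sin(2^(1/3)*sqrt(3)*y*(-(3*sqrt(57) + 23)^(1/3) + 2*2^(1/3)/(3*sqrt(57) + 23)^(1/3))/12) + C2*exp(-y*(2*2^(2/3)/(3*sqrt(57) + 23)^(1/3) + 4 + 2^(1/3)*(3*sqrt(57) + 23)^(1/3))/12)*cos(2^(1/3)*sqrt(3)*y*(-(3*sqrt(57) + 23)^(1/3) + 2*2^(1/3)/(3*sqrt(57) + 23)^(1/3))/12) + C3*exp(y*(-2 + 2*2^(2/3)/(3*sqrt(57) + 23)^(1/3) + 2^(1/3)*(3*sqrt(57) + 23)^(1/3))/6) - y^2 - 3*y/2 - 4 - sqrt(3)/2


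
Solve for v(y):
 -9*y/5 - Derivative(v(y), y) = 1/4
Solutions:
 v(y) = C1 - 9*y^2/10 - y/4


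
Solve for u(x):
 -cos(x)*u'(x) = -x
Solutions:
 u(x) = C1 + Integral(x/cos(x), x)


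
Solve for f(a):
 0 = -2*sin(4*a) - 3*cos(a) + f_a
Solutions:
 f(a) = C1 + 3*sin(a) - cos(4*a)/2


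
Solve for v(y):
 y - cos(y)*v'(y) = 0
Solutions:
 v(y) = C1 + Integral(y/cos(y), y)


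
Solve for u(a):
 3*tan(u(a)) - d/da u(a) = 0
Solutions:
 u(a) = pi - asin(C1*exp(3*a))
 u(a) = asin(C1*exp(3*a))


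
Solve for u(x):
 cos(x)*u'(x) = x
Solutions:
 u(x) = C1 + Integral(x/cos(x), x)


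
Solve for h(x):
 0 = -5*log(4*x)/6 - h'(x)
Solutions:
 h(x) = C1 - 5*x*log(x)/6 - 5*x*log(2)/3 + 5*x/6


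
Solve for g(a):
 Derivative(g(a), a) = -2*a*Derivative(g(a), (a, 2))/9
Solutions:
 g(a) = C1 + C2/a^(7/2)


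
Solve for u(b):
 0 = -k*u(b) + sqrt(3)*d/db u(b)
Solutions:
 u(b) = C1*exp(sqrt(3)*b*k/3)


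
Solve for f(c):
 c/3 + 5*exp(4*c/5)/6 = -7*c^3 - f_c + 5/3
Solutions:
 f(c) = C1 - 7*c^4/4 - c^2/6 + 5*c/3 - 25*exp(4*c/5)/24


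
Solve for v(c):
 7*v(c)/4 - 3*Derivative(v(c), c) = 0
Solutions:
 v(c) = C1*exp(7*c/12)


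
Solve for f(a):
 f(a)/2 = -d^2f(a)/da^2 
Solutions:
 f(a) = C1*sin(sqrt(2)*a/2) + C2*cos(sqrt(2)*a/2)


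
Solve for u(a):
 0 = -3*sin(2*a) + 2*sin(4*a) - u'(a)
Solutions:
 u(a) = C1 + 3*cos(2*a)/2 - cos(4*a)/2


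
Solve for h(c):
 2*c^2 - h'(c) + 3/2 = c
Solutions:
 h(c) = C1 + 2*c^3/3 - c^2/2 + 3*c/2


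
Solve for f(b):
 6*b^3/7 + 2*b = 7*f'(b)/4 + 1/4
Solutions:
 f(b) = C1 + 6*b^4/49 + 4*b^2/7 - b/7


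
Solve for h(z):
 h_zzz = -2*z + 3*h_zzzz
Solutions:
 h(z) = C1 + C2*z + C3*z^2 + C4*exp(z/3) - z^4/12 - z^3


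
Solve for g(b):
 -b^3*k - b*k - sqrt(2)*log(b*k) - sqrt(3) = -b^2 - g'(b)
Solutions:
 g(b) = C1 + b^4*k/4 - b^3/3 + b^2*k/2 + sqrt(2)*b*log(b*k) + b*(-sqrt(2) + sqrt(3))


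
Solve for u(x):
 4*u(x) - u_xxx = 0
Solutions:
 u(x) = C3*exp(2^(2/3)*x) + (C1*sin(2^(2/3)*sqrt(3)*x/2) + C2*cos(2^(2/3)*sqrt(3)*x/2))*exp(-2^(2/3)*x/2)


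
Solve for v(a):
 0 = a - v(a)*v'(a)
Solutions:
 v(a) = -sqrt(C1 + a^2)
 v(a) = sqrt(C1 + a^2)


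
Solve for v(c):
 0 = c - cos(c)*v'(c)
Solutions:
 v(c) = C1 + Integral(c/cos(c), c)


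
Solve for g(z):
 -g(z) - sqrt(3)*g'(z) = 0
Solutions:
 g(z) = C1*exp(-sqrt(3)*z/3)


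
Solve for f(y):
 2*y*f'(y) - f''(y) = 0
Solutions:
 f(y) = C1 + C2*erfi(y)


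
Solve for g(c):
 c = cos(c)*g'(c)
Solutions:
 g(c) = C1 + Integral(c/cos(c), c)


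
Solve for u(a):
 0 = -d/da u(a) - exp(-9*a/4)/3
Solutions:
 u(a) = C1 + 4*exp(-9*a/4)/27


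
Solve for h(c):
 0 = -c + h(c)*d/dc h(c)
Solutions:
 h(c) = -sqrt(C1 + c^2)
 h(c) = sqrt(C1 + c^2)


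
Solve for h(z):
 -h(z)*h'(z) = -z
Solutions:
 h(z) = -sqrt(C1 + z^2)
 h(z) = sqrt(C1 + z^2)


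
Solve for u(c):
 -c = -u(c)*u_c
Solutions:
 u(c) = -sqrt(C1 + c^2)
 u(c) = sqrt(C1 + c^2)


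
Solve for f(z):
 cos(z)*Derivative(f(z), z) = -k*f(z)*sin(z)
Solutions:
 f(z) = C1*exp(k*log(cos(z)))


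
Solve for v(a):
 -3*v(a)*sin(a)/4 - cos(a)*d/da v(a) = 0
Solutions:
 v(a) = C1*cos(a)^(3/4)


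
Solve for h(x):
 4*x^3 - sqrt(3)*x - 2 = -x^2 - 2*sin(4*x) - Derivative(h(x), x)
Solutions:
 h(x) = C1 - x^4 - x^3/3 + sqrt(3)*x^2/2 + 2*x + cos(4*x)/2


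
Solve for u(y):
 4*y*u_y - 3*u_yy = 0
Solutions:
 u(y) = C1 + C2*erfi(sqrt(6)*y/3)


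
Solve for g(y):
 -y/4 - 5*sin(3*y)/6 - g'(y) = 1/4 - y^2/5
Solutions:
 g(y) = C1 + y^3/15 - y^2/8 - y/4 + 5*cos(3*y)/18


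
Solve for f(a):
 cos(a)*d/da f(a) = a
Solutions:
 f(a) = C1 + Integral(a/cos(a), a)


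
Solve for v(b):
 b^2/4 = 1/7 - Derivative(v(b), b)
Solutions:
 v(b) = C1 - b^3/12 + b/7


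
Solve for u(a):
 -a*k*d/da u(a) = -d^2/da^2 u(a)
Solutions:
 u(a) = Piecewise((-sqrt(2)*sqrt(pi)*C1*erf(sqrt(2)*a*sqrt(-k)/2)/(2*sqrt(-k)) - C2, (k > 0) | (k < 0)), (-C1*a - C2, True))


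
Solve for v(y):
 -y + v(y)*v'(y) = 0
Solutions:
 v(y) = -sqrt(C1 + y^2)
 v(y) = sqrt(C1 + y^2)


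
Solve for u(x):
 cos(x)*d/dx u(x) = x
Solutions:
 u(x) = C1 + Integral(x/cos(x), x)


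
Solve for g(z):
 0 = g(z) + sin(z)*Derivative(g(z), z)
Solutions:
 g(z) = C1*sqrt(cos(z) + 1)/sqrt(cos(z) - 1)


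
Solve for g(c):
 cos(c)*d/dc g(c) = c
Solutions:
 g(c) = C1 + Integral(c/cos(c), c)


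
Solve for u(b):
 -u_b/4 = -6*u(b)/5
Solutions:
 u(b) = C1*exp(24*b/5)


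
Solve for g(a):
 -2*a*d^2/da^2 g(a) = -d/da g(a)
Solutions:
 g(a) = C1 + C2*a^(3/2)


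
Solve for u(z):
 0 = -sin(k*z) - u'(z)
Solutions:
 u(z) = C1 + cos(k*z)/k


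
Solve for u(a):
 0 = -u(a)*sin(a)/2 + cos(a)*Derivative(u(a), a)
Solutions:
 u(a) = C1/sqrt(cos(a))


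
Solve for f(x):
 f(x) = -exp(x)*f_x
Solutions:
 f(x) = C1*exp(exp(-x))


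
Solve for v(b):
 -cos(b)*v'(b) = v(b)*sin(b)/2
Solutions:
 v(b) = C1*sqrt(cos(b))


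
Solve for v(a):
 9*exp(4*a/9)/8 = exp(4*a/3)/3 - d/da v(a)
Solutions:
 v(a) = C1 - 81*exp(4*a/9)/32 + exp(4*a/3)/4


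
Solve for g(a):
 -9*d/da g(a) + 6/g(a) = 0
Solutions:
 g(a) = -sqrt(C1 + 12*a)/3
 g(a) = sqrt(C1 + 12*a)/3


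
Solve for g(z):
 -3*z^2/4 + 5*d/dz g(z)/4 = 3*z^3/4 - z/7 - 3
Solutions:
 g(z) = C1 + 3*z^4/20 + z^3/5 - 2*z^2/35 - 12*z/5


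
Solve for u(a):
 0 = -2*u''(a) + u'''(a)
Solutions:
 u(a) = C1 + C2*a + C3*exp(2*a)


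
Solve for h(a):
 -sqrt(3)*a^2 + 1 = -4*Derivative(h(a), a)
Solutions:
 h(a) = C1 + sqrt(3)*a^3/12 - a/4


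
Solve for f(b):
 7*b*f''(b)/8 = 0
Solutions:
 f(b) = C1 + C2*b


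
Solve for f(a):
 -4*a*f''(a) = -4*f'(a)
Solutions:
 f(a) = C1 + C2*a^2


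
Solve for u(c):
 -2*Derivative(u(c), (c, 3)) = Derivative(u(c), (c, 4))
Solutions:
 u(c) = C1 + C2*c + C3*c^2 + C4*exp(-2*c)


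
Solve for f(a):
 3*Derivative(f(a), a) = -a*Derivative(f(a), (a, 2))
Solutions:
 f(a) = C1 + C2/a^2


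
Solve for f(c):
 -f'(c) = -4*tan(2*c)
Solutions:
 f(c) = C1 - 2*log(cos(2*c))


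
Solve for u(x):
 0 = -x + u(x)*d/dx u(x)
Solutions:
 u(x) = -sqrt(C1 + x^2)
 u(x) = sqrt(C1 + x^2)


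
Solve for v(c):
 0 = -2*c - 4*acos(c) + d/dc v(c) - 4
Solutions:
 v(c) = C1 + c^2 + 4*c*acos(c) + 4*c - 4*sqrt(1 - c^2)


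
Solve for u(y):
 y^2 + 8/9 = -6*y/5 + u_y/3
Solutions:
 u(y) = C1 + y^3 + 9*y^2/5 + 8*y/3


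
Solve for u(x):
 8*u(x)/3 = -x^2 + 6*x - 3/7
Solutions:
 u(x) = -3*x^2/8 + 9*x/4 - 9/56


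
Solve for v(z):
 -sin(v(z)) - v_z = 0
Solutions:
 v(z) = -acos((-C1 - exp(2*z))/(C1 - exp(2*z))) + 2*pi
 v(z) = acos((-C1 - exp(2*z))/(C1 - exp(2*z)))


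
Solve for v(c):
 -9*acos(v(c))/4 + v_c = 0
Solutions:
 Integral(1/acos(_y), (_y, v(c))) = C1 + 9*c/4


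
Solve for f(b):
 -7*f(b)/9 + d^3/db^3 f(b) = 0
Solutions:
 f(b) = C3*exp(21^(1/3)*b/3) + (C1*sin(3^(5/6)*7^(1/3)*b/6) + C2*cos(3^(5/6)*7^(1/3)*b/6))*exp(-21^(1/3)*b/6)


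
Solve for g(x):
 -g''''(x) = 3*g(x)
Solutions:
 g(x) = (C1*sin(sqrt(2)*3^(1/4)*x/2) + C2*cos(sqrt(2)*3^(1/4)*x/2))*exp(-sqrt(2)*3^(1/4)*x/2) + (C3*sin(sqrt(2)*3^(1/4)*x/2) + C4*cos(sqrt(2)*3^(1/4)*x/2))*exp(sqrt(2)*3^(1/4)*x/2)


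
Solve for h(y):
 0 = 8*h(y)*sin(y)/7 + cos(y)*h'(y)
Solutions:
 h(y) = C1*cos(y)^(8/7)


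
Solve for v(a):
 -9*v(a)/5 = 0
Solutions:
 v(a) = 0


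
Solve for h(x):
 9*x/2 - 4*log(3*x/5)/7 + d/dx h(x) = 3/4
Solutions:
 h(x) = C1 - 9*x^2/4 + 4*x*log(x)/7 - 4*x*log(5)/7 + 5*x/28 + 4*x*log(3)/7


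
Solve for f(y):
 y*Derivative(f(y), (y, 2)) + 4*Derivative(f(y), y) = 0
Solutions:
 f(y) = C1 + C2/y^3


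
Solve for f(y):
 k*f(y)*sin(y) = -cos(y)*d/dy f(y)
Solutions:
 f(y) = C1*exp(k*log(cos(y)))


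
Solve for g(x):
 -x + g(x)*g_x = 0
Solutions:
 g(x) = -sqrt(C1 + x^2)
 g(x) = sqrt(C1 + x^2)


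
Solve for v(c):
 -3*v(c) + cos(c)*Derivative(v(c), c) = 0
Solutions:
 v(c) = C1*(sin(c) + 1)^(3/2)/(sin(c) - 1)^(3/2)


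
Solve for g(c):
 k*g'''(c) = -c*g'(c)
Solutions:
 g(c) = C1 + Integral(C2*airyai(c*(-1/k)^(1/3)) + C3*airybi(c*(-1/k)^(1/3)), c)


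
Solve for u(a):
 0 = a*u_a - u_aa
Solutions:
 u(a) = C1 + C2*erfi(sqrt(2)*a/2)
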